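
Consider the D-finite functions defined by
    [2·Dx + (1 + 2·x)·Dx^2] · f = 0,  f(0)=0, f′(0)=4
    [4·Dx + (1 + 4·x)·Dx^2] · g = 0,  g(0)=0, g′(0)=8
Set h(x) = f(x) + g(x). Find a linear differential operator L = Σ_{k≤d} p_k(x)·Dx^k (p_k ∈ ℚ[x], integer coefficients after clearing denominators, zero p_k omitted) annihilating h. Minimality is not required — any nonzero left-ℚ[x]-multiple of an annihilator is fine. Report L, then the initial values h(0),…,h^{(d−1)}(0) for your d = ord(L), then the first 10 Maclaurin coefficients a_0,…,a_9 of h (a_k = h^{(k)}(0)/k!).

f: a_k = 0, 4, -4, 16/3, -8, 64/5, -64/3, 256/7, -64, 1024/9, …
g: a_k = 0, 8, -16, 128/3, -128, 2048/5, -4096/3, 32768/7, -16384, 524288/9, …
Sum ⇒ L₀ = lclm(L_f,L_g) in ℚ(x)⟨Dx⟩.
L = 16·Dx + (12 + 32·x)·Dx^2 + (1 + 6·x + 8·x^2)·Dx^3  (order 3).
h: a_k = 0, 12, -20, 48, -136, 2112/5, -4160/3, 33024/7, -16448, 58368, …
ICs: h(0) = 0, h′(0) = 12, h′′(0) = -40.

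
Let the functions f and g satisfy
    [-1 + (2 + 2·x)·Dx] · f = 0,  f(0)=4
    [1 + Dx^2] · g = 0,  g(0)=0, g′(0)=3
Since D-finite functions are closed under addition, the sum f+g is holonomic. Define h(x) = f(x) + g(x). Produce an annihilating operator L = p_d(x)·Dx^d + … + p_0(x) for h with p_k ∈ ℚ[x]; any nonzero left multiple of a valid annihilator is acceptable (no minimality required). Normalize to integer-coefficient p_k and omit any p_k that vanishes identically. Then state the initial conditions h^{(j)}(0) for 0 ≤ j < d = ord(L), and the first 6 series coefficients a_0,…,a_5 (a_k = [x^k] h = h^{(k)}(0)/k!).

L = (-7 - 8·x - 4·x^2) + (6 + 22·x + 24·x^2 + 8·x^3)·Dx + (-7 - 8·x - 4·x^2)·Dx^2 + (6 + 22·x + 24·x^2 + 8·x^3)·Dx^3  (order 3).
h: a_k = 4, 5, -1/2, -1/4, -5/32, 43/320, …
ICs: h(0) = 4, h′(0) = 5, h′′(0) = -1.

f: a_k = 4, 2, -1/2, 1/4, -5/32, 7/64, …
g: a_k = 0, 3, 0, -1/2, 0, 1/40, …
Sum ⇒ L₀ = lclm(L_f,L_g) in ℚ(x)⟨Dx⟩.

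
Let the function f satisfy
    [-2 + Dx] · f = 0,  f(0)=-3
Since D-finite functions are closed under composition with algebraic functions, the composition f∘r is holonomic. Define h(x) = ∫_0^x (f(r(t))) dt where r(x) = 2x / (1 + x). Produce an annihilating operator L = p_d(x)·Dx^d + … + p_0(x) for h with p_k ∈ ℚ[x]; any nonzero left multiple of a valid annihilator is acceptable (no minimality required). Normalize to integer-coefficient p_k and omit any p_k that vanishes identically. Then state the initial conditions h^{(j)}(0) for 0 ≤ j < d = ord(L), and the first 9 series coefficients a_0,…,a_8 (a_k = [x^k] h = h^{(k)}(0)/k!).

L = -4·Dx + (1 + 2·x + x^2)·Dx^2  (order 2).
h: a_k = 0, -3, -6, -4, 1, 4/5, -14/15, 44/105, 17/210, …
ICs: h(0) = 0, h′(0) = -3.

f: a_k = -3, -6, -6, -4, -2, -4/5, -4/15, -8/105, -2/105, …
h₀=f(r): pull back L_f along r ⇒ L₀.
∫: right-multiply L₀ by Dx.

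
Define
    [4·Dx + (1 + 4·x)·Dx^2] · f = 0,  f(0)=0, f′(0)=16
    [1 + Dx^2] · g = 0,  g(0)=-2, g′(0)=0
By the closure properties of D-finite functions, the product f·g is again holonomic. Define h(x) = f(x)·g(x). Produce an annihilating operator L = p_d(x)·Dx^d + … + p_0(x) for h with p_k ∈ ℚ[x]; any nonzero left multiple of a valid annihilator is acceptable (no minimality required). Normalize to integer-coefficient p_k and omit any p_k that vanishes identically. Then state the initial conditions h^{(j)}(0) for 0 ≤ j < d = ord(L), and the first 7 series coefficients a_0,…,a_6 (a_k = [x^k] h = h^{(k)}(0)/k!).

f: a_k = 0, 16, -32, 256/3, -256, 4096/5, -8192/3, …
g: a_k = -2, 0, 1, 0, -1/12, 0, 1/360, …
L₀ := L_f ⊗_s L_g (sym. prod.), ord ≤ 4.
L = (-147 - 144·x - 224·x^2 + 256·x^3 + 256·x^4) + (-56 - 160·x + 384·x^2 + 512·x^3)·Dx + (-150 - 160·x - 192·x^2 + 512·x^3 + 512·x^4)·Dx^2 + (-56 - 160·x + 384·x^2 + 512·x^3)·Dx^3 + (-3 - 16·x + 32·x^2 + 256·x^3 + 256·x^4)·Dx^4  (order 4).
h: a_k = 0, -32, 64, -464/3, 480, -7772/5, 5208, …
ICs: h(0) = 0, h′(0) = -32, h′′(0) = 128, h′′′(0) = -928.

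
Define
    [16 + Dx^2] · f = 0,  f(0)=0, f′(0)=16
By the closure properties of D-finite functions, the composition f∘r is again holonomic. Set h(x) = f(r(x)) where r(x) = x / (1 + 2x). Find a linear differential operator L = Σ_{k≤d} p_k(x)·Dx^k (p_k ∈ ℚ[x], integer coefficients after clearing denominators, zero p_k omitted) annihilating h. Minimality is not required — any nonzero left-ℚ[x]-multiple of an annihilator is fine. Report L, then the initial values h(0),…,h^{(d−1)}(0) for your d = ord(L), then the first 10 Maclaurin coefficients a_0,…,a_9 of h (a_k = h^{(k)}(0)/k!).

f: a_k = 0, 16, 0, -128/3, 0, 512/15, 0, -4096/315, 0, 8192/2835, …
f∘r: x↦r, Dx↦Dx/r' in L_f ⇒ L₀.
L = 16 + (4 + 24·x + 48·x^2 + 32·x^3)·Dx + (1 + 8·x + 24·x^2 + 32·x^3 + 16·x^4)·Dx^2  (order 2).
h: a_k = 0, 16, -32, 64/3, 128, -11008/15, 2560, -2262016/315, 776192/45, -100888576/2835, …
ICs: h(0) = 0, h′(0) = 16.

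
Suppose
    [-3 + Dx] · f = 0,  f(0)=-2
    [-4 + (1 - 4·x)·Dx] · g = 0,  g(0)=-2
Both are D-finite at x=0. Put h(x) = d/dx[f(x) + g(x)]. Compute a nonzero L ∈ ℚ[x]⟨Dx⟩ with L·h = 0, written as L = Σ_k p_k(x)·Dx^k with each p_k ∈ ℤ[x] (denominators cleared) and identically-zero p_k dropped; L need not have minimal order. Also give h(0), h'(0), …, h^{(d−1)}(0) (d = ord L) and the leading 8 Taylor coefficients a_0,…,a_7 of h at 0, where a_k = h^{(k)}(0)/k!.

L = (216 + 288·x) + (-87 - 72·x + 144·x^2)·Dx + (5 - 8·x - 48·x^2)·Dx^2  (order 2).
h: a_k = -14, -82, -411, -2075, -41041/4, -983283/20, -9175283/40, -293602009/280, …
ICs: h(0) = -14, h′(0) = -82.

f: a_k = -2, -6, -9, -9, -27/4, -81/20, -81/40, -243/280, …
g: a_k = -2, -8, -32, -128, -512, -2048, -8192, -32768, …
Sum ⇒ L₀ = lclm(L_f,L_g) in ℚ(x)⟨Dx⟩.
Derive L from L₀ (diff closure).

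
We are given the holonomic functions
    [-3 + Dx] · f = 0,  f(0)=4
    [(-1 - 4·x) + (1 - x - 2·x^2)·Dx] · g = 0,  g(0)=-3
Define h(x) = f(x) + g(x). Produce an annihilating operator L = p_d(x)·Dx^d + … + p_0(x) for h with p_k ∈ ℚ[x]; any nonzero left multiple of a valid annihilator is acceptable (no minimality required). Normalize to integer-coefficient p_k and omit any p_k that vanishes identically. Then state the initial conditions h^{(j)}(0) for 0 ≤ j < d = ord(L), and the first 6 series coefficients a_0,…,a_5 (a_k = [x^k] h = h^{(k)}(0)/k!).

L = (9 + 9·x + 126·x^2 + 72·x^3) + (3 - 30·x - 51·x^2 + 36·x^3 + 36·x^4)·Dx + (-2 + 9·x + 3·x^2 - 20·x^3 - 12·x^4)·Dx^2  (order 2).
h: a_k = 1, 9, 9, 3, -39/2, -549/10, …
ICs: h(0) = 1, h′(0) = 9.

f: a_k = 4, 12, 18, 18, 27/2, 81/10, …
g: a_k = -3, -3, -9, -15, -33, -63, …
f+g: L₀ = lclm(L_f,L_g), ord ≤ 1+1.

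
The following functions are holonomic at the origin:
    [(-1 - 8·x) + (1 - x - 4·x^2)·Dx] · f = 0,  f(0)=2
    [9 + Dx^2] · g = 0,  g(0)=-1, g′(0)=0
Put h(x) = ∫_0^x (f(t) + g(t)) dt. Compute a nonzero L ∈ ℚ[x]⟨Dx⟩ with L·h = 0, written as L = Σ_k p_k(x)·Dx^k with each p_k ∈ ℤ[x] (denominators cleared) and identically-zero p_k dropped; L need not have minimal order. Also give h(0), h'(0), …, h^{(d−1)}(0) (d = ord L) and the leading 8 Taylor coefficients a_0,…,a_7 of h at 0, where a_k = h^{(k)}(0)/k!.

f: a_k = 2, 2, 10, 18, 58, 130, 362, 882, …
g: a_k = -1, 0, 9/2, 0, -27/8, 0, 81/80, 0, …
Weyl lclm of L_f,L_g ⇒ L₀ (ord ≤ 3).
h=∫h₀ ⇒ L = L₀·Dx.
L = (567 + 4806·x + 3321·x^2 + 9936·x^3 + 6480·x^4 + 10368·x^5)·Dx + (-171 + 117·x + 441·x^2 - 135·x^3 + 540·x^4 + 3888·x^5 + 5184·x^6)·Dx^2 + (63 + 534·x + 369·x^2 + 1104·x^3 + 720·x^4 + 1152·x^5)·Dx^3 + (-19 + 13·x + 49·x^2 - 15·x^3 + 60·x^4 + 432·x^5 + 576·x^6)·Dx^4  (order 4).
h: a_k = 0, 1, 1, 29/6, 9/2, 437/40, 65/3, 29041/560, …
ICs: h(0) = 0, h′(0) = 1, h′′(0) = 2, h′′′(0) = 29.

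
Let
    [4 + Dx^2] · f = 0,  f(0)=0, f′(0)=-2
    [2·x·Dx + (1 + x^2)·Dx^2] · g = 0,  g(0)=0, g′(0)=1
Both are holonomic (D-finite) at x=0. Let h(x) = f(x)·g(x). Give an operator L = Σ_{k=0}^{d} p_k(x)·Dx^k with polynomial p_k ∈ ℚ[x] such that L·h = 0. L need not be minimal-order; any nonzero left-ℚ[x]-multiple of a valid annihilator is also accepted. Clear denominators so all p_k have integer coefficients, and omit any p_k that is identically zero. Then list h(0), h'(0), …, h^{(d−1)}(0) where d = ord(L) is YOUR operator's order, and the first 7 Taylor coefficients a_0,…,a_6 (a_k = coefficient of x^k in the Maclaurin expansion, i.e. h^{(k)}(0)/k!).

f: a_k = 0, -2, 0, 4/3, 0, -4/15, 0, …
g: a_k = 0, 1, 0, -1/3, 0, 1/5, 0, …
Sym-product of L_f,L_g gives L₀ (≤ ord 4).
L = (160 + 464·x^2 + 464·x^4 + 256·x^6 + 64·x^8) + (96·x + 224·x^3 + 192·x^5 + 64·x^7)·Dx + (60 + 188·x^2 + 216·x^4 + 128·x^6 + 32·x^8)·Dx^2 + (24·x + 56·x^3 + 48·x^5 + 16·x^7)·Dx^3 + (5 + 18·x^2 + 25·x^4 + 16·x^6 + 4·x^8)·Dx^4  (order 4).
h: a_k = 0, 0, -2, 0, 2, 0, -10/9, …
ICs: h(0) = 0, h′(0) = 0, h′′(0) = -4, h′′′(0) = 0.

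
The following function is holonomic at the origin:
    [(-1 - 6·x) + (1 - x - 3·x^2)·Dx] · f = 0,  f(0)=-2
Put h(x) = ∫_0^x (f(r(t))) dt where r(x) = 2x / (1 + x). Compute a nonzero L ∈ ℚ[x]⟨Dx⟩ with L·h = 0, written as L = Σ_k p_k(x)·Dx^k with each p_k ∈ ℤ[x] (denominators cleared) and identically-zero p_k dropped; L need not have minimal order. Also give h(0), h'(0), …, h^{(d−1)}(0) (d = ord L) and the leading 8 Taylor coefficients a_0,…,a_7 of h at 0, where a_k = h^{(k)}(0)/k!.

L = (2 + 26·x)·Dx + (-1 - x + 13·x^2 + 13·x^3)·Dx^2  (order 2).
h: a_k = 0, -2, -2, -28/3, -13, -364/5, -338/3, -676, …
ICs: h(0) = 0, h′(0) = -2.

f: a_k = -2, -2, -8, -14, -38, -80, -194, -434, …
f∘r: x↦r, Dx↦Dx/r' in L_f ⇒ L₀.
h=∫h₀ ⇒ L = L₀·Dx.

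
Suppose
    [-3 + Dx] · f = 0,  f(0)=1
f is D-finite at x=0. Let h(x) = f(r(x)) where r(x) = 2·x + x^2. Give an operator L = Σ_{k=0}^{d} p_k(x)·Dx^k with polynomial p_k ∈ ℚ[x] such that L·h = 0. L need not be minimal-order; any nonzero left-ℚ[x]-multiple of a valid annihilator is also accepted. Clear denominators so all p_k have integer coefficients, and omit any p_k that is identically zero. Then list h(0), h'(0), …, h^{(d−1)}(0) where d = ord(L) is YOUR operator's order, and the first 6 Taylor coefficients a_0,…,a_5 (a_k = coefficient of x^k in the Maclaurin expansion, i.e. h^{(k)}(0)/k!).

f: a_k = 1, 3, 9/2, 9/2, 27/8, 81/40, …
f∘r: x↦r, Dx↦Dx/r' in L_f ⇒ L₀.
L = (-6 - 6·x) + Dx  (order 1).
h: a_k = 1, 6, 21, 54, 225/2, 999/5, …
ICs: h(0) = 1.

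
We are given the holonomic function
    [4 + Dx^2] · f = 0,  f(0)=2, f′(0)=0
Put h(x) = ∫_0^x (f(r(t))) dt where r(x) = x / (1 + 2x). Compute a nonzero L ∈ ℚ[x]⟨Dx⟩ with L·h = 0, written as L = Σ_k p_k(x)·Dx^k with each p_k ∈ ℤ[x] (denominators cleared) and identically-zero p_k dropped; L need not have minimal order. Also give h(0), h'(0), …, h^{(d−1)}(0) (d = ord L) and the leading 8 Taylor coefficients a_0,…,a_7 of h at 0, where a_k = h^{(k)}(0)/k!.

L = 4·Dx + (4 + 24·x + 48·x^2 + 32·x^3)·Dx^2 + (1 + 8·x + 24·x^2 + 32·x^3 + 16·x^4)·Dx^3  (order 3).
h: a_k = 0, 2, 0, -4/3, 4, -28/3, 176/9, -12008/315, …
ICs: h(0) = 0, h′(0) = 2, h′′(0) = 0.

f: a_k = 2, 0, -4, 0, 4/3, 0, -8/45, 0, …
f∘r: x↦r, Dx↦Dx/r' in L_f ⇒ L₀.
Integrate: L := L₀·Dx.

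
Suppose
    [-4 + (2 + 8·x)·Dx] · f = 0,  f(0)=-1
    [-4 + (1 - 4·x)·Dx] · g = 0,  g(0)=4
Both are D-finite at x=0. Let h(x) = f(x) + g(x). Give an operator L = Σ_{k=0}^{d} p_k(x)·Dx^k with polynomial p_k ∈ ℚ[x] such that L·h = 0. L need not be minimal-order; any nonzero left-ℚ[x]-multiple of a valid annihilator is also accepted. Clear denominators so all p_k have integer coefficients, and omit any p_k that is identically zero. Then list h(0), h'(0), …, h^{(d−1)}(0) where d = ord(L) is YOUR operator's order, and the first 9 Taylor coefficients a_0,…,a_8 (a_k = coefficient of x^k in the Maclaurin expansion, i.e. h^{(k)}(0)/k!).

L = (40 + 96·x) + (-18 - 112·x - 288·x^2)·Dx + (1 + 12·x - 16·x^2 - 192·x^3)·Dx^2  (order 2).
h: a_k = 3, 14, 66, 252, 1034, 4068, 16468, 65272, 263002, …
ICs: h(0) = 3, h′(0) = 14.

f: a_k = -1, -2, 2, -4, 10, -28, 84, -264, 858, …
g: a_k = 4, 16, 64, 256, 1024, 4096, 16384, 65536, 262144, …
L₀ := lclm(L_f,L_g); ord L₀ ≤ 1+1.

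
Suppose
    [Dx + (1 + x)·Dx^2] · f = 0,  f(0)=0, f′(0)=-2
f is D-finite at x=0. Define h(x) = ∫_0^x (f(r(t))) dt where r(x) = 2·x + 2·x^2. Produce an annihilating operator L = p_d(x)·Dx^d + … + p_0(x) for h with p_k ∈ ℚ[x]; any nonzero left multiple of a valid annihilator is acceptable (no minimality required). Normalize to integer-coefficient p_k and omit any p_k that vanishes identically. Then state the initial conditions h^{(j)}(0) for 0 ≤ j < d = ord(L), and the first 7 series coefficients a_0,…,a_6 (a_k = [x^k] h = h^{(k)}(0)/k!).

L = (4·x + 4·x^2)·Dx^2 + (1 + 4·x + 6·x^2 + 4·x^3)·Dx^3  (order 3).
h: a_k = 0, 0, -2, 0, 2/3, -4/5, 8/15, …
ICs: h(0) = 0, h′(0) = 0, h′′(0) = -4.

f: a_k = 0, -2, 1, -2/3, 1/2, -2/5, 1/3, …
h₀=f(r): pull back L_f along r ⇒ L₀.
h=∫₀ˣh₀: take L = L₀·Dx.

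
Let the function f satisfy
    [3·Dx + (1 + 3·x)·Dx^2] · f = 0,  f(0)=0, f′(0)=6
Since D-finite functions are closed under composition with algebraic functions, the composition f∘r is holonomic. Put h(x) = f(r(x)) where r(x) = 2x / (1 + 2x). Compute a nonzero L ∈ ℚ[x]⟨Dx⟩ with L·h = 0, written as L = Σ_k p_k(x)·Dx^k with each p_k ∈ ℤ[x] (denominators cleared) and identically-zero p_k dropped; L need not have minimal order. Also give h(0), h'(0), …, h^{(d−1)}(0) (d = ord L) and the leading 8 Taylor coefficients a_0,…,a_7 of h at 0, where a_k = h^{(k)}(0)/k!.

L = (10 + 32·x)·Dx + (1 + 10·x + 16·x^2)·Dx^2  (order 2).
h: a_k = 0, 12, -60, 336, -2040, 65472/5, -87360, 4194048/7, …
ICs: h(0) = 0, h′(0) = 12.

f: a_k = 0, 6, -9, 18, -81/2, 486/5, -243, 4374/7, …
f∘r: x↦r, Dx↦Dx/r' in L_f ⇒ L₀.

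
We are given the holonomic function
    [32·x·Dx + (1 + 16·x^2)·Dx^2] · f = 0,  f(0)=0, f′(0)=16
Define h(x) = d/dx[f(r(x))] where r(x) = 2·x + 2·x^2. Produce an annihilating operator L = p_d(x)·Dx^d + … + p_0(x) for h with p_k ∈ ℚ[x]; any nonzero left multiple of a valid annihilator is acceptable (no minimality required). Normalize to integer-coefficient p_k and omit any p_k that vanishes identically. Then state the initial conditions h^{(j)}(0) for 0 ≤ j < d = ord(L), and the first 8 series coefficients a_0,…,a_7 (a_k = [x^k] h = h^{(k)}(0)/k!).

L = (-2 + 128·x + 512·x^2 + 768·x^3 + 384·x^4) + (1 + 2·x + 64·x^2 + 256·x^3 + 320·x^4 + 128·x^5)·Dx  (order 1).
h: a_k = 32, 64, -2048, -8192, 120832, 782336, -6553600, -65011712, …
ICs: h(0) = 32.

f: a_k = 0, 16, 0, -256/3, 0, 4096/5, 0, -65536/7, …
L₀ from L_f via x↦r, Dx↦r'^{-1}Dx.
Differentiate: ansatz ord ≤ ord L₀ ⇒ L.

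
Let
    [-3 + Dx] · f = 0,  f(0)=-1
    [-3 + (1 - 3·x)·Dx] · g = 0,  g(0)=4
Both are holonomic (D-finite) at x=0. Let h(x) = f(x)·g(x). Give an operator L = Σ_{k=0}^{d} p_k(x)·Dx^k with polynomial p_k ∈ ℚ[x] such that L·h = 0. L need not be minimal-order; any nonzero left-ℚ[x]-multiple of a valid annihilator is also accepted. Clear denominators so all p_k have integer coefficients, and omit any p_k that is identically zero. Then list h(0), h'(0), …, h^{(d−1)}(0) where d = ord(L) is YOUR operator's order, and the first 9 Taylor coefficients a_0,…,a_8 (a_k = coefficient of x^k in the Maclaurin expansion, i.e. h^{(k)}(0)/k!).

f: a_k = -1, -3, -9/2, -9/2, -27/8, -81/40, -81/80, -243/560, -729/4480, …
g: a_k = 4, 12, 36, 108, 324, 972, 2916, 8748, 26244, …
f·g: L₀ = L_f ⊗_s L_g, ord ≤ 1·1.
L = (6 - 9·x) + (-1 + 3·x)·Dx  (order 1).
h: a_k = -4, -24, -90, -288, -1755/2, -13203/5, -158517/20, -166455/7, -79899129/1120, …
ICs: h(0) = -4.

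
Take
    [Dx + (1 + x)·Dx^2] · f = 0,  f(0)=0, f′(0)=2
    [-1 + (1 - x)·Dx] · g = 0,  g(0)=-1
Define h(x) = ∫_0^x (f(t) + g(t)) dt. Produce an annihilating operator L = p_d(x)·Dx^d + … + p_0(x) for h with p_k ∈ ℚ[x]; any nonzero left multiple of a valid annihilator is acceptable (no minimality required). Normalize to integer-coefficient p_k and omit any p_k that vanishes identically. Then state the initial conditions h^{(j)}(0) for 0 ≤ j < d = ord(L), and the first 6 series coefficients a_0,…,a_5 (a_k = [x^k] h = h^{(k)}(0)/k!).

L = (-10 - 2·x)·Dx^2 + (-4 - 16·x - 4·x^2)·Dx^3 + (3 + x - 3·x^2 - x^3)·Dx^4  (order 4).
h: a_k = 0, -1, 1/2, -2/3, -1/12, -3/10, …
ICs: h(0) = 0, h′(0) = -1, h′′(0) = 1, h′′′(0) = -4.

f: a_k = 0, 2, -1, 2/3, -1/2, 2/5, …
g: a_k = -1, -1, -1, -1, -1, -1, …
h₀=f+g: left-lcm gives L₀, ord ≤ 3.
h=∫₀ˣh₀: take L = L₀·Dx.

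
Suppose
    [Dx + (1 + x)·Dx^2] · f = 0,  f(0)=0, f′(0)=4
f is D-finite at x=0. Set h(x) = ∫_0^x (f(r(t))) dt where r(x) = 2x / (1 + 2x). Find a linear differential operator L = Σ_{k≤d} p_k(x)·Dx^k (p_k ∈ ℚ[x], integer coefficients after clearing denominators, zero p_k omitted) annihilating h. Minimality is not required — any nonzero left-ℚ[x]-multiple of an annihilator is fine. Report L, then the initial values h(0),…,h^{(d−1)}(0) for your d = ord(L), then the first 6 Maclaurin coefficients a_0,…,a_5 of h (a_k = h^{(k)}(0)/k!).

f: a_k = 0, 4, -2, 4/3, -1, 4/5, …
f∘r: x↦r, Dx↦Dx/r' in L_f ⇒ L₀.
h=∫₀ˣh₀: take L = L₀·Dx.
L = (6 + 16·x)·Dx^2 + (1 + 6·x + 8·x^2)·Dx^3  (order 3).
h: a_k = 0, 0, 4, -8, 56/3, -48, …
ICs: h(0) = 0, h′(0) = 0, h′′(0) = 8.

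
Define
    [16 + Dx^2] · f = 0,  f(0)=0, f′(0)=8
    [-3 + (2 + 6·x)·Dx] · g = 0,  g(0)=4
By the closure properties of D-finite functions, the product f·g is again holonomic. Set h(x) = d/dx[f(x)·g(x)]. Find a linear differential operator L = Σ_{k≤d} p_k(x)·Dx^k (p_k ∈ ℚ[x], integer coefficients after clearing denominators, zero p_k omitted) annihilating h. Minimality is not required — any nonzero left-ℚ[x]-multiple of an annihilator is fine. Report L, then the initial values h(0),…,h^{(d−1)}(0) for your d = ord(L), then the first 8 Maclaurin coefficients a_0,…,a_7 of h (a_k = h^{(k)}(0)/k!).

L = (9613 + 83712·x + 273024·x^2 + 442368·x^3 + 331776·x^4) + (-444 - 5940·x - 20736·x^2 - 20736·x^3)·Dx + (364 + 3720·x + 14796·x^2 + 27648·x^3 + 20736·x^4)·Dx^2  (order 2).
h: a_k = 32, 96, -364, -296, 3781/12, 20523/20, -3137023/1440, 855943/168, …
ICs: h(0) = 32, h′(0) = 96.

f: a_k = 0, 8, 0, -64/3, 0, 256/15, 0, -2048/315, …
g: a_k = 4, 6, -9/2, 27/4, -405/32, 1701/64, -15309/256, 72171/512, …
Product ⇒ symmetric product L₀, ord ≤ 2.
h₀' ⇒ L via d/dx closure of L₀.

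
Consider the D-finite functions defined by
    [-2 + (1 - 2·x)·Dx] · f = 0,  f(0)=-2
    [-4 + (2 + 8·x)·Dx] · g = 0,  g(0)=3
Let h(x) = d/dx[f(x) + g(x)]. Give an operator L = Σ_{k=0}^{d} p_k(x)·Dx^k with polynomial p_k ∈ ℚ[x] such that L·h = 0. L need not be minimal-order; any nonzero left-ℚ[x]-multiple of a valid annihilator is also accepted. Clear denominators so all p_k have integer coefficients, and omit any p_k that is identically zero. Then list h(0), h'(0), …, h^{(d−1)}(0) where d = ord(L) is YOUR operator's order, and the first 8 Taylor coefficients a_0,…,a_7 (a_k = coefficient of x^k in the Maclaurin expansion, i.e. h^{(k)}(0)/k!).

f: a_k = -2, -4, -8, -16, -32, -64, -128, -256, …
g: a_k = 3, 6, -6, 12, -30, 84, -252, 792, …
h₀=f+g: left-lcm gives L₀, ord ≤ 2.
h₀' ⇒ L via d/dx closure of L₀.
L = (-16 - 16·x) + (-2 - 40·x - 56·x^2)·Dx + (1 + 4·x - 4·x^2 - 16·x^3)·Dx^2  (order 2).
h: a_k = 2, -28, -12, -248, 100, -2280, 3752, -24688, …
ICs: h(0) = 2, h′(0) = -28.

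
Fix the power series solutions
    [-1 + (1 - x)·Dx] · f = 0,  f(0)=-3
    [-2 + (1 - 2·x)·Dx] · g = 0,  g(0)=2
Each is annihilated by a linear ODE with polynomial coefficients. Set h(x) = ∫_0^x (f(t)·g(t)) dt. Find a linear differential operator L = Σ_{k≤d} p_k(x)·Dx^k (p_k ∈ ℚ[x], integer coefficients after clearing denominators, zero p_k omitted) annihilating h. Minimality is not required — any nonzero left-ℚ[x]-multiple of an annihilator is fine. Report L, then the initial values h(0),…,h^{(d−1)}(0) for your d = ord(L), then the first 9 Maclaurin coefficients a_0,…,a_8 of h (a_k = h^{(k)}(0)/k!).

f: a_k = -3, -3, -3, -3, -3, -3, -3, -3, -3, …
g: a_k = 2, 4, 8, 16, 32, 64, 128, 256, 512, …
Product ⇒ symmetric product L₀, ord ≤ 1.
∫: right-multiply L₀ by Dx.
L = (-3 + 4·x)·Dx + (1 - 3·x + 2·x^2)·Dx^2  (order 2).
h: a_k = 0, -6, -9, -14, -45/2, -186/5, -63, -762/7, -765/4, …
ICs: h(0) = 0, h′(0) = -6.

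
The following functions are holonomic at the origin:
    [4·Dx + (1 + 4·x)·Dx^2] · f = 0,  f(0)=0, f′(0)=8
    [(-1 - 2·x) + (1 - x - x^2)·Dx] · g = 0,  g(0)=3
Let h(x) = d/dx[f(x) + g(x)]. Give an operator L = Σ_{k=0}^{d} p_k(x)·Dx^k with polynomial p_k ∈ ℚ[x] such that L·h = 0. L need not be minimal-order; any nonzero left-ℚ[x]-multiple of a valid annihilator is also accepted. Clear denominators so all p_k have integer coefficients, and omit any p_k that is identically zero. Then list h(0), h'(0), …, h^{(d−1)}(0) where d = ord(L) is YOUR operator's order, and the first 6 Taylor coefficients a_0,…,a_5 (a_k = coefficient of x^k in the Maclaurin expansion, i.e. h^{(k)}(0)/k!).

L = (-100 - 272·x - 392·x^2 - 144·x^3 - 96·x^4) + (7 - 96·x - 434·x^2 - 540·x^3 - 304·x^4 - 160·x^5)·Dx + (4 + 25·x + 28·x^2 - 46·x^3 - 73·x^4 - 76·x^5 - 32·x^6)·Dx^2  (order 2).
h: a_k = 11, -20, 155, -452, 2168, -7958, …
ICs: h(0) = 11, h′(0) = -20.

f: a_k = 0, 8, -16, 128/3, -128, 2048/5, …
g: a_k = 3, 3, 6, 9, 15, 24, …
f+g: L₀ = lclm(L_f,L_g), ord ≤ 2+1.
h₀' ⇒ L via d/dx closure of L₀.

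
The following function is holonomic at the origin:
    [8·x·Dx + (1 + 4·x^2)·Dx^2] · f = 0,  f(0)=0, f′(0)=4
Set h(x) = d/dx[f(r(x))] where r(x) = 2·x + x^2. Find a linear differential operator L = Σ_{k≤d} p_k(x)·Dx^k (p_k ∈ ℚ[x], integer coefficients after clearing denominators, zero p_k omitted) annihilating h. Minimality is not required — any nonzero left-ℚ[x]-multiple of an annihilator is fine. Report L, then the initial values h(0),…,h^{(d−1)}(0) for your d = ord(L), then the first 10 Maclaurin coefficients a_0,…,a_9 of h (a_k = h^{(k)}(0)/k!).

f: a_k = 0, 4, 0, -16/3, 0, 64/5, 0, -256/7, 0, 1024/9, …
L₀ from L_f via x↦r, Dx↦r'^{-1}Dx.
Differentiate: ansatz ord ≤ ord L₀ ⇒ L.
L = (-1 + 32·x + 64·x^2 + 48·x^3 + 12·x^4) + (1 + x + 16·x^2 + 32·x^3 + 20·x^4 + 4·x^5)·Dx  (order 1).
h: a_k = 8, 8, -128, -256, 1888, 6112, -25600, -126976, 304256, 2416768, …
ICs: h(0) = 8.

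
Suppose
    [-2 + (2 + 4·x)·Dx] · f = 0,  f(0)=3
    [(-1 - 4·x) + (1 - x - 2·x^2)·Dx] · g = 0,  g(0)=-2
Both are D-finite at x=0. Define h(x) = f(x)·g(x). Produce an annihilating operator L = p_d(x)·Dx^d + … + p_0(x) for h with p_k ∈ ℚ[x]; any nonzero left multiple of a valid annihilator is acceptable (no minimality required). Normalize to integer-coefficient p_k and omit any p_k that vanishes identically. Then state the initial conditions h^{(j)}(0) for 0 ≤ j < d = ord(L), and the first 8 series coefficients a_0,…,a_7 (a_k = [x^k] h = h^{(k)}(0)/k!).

f: a_k = 3, 3, -3/2, 3/2, -15/8, 21/8, -63/16, 99/16, …
g: a_k = -2, -2, -6, -10, -22, -42, -86, -170, …
h₀=f·g: eliminate ⇒ L₀, order ≤ 1·1.
L = (2 + 5·x + 6·x^2) + (-1 - x + 4·x^2 + 4·x^3)·Dx  (order 1).
h: a_k = -6, -12, -21, -48, -345/4, -375/2, -2817/8, -1479/2, …
ICs: h(0) = -6.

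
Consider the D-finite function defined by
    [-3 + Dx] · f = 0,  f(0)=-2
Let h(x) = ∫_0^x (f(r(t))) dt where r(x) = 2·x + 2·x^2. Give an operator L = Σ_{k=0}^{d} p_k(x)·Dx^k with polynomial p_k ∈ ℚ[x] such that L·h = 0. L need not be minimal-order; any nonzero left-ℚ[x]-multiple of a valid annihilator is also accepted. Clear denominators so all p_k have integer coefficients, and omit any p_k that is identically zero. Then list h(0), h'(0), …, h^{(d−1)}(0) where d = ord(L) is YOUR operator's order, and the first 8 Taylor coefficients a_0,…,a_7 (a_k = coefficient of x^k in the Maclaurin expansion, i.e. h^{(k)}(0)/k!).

L = (-6 - 12·x)·Dx + Dx^2  (order 2).
h: a_k = 0, -2, -6, -16, -36, -72, -648/5, -7488/35, …
ICs: h(0) = 0, h′(0) = -2.

f: a_k = -2, -6, -9, -9, -27/4, -81/20, -81/40, -243/280, …
Change of var in L_f (x↦r) gives L₀.
Integrate: L := L₀·Dx.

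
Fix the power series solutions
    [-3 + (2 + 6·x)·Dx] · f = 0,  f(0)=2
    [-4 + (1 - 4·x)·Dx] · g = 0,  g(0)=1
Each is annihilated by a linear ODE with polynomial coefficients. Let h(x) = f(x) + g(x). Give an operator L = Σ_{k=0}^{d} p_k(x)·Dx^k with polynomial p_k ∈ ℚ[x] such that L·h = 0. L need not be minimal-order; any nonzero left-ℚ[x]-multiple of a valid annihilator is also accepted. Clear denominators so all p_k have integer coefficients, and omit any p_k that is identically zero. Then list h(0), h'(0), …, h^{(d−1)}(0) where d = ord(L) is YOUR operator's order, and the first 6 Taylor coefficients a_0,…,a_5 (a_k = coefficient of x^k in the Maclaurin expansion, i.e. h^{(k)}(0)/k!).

L = (228 + 432·x) + (-137 - 696·x - 1296·x^2)·Dx + (10 + 62·x - 192·x^2 - 864·x^3)·Dx^2  (order 2).
h: a_k = 3, 7, 55/4, 539/8, 15979/64, 132773/128, …
ICs: h(0) = 3, h′(0) = 7.

f: a_k = 2, 3, -9/4, 27/8, -405/64, 1701/128, …
g: a_k = 1, 4, 16, 64, 256, 1024, …
f+g: L₀ = lclm(L_f,L_g), ord ≤ 1+1.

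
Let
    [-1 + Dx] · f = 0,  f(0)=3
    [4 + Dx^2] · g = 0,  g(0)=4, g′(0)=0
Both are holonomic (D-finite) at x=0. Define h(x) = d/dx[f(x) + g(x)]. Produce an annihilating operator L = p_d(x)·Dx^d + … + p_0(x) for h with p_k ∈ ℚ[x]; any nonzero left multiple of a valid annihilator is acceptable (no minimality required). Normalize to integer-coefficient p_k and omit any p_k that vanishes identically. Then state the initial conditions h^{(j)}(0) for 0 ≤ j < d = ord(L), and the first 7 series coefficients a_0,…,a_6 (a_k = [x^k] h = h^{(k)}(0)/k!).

f: a_k = 3, 3, 3/2, 1/2, 1/8, 1/40, 1/240, …
g: a_k = 4, 0, -8, 0, 8/3, 0, -16/45, …
f+g: L₀ = lclm(L_f,L_g), ord ≤ 1+2.
h₀' ⇒ L via d/dx closure of L₀.
L = 4 - 4·Dx + Dx^2 - Dx^3  (order 3).
h: a_k = 3, -13, 3/2, 67/6, 1/8, -253/120, 1/240, …
ICs: h(0) = 3, h′(0) = -13, h′′(0) = 3.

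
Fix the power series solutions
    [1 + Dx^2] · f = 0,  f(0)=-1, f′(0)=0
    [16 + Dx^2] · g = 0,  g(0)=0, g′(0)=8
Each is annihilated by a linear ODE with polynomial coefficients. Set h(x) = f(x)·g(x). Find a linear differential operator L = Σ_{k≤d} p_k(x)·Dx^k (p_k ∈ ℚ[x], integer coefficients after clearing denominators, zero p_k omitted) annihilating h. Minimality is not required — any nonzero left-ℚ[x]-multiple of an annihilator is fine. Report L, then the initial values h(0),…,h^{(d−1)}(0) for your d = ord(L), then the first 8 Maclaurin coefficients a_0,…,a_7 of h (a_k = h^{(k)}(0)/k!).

f: a_k = -1, 0, 1/2, 0, -1/24, 0, 1/720, 0, …
g: a_k = 0, 8, 0, -64/3, 0, 256/15, 0, -2048/315, …
f·g: L₀ = L_f ⊗_s L_g, ord ≤ 2·2.
L = 225 + 34·Dx^2 + Dx^4  (order 4).
h: a_k = 0, -8, 0, 76/3, 0, -421/15, 0, 10039/630, …
ICs: h(0) = 0, h′(0) = -8, h′′(0) = 0, h′′′(0) = 152.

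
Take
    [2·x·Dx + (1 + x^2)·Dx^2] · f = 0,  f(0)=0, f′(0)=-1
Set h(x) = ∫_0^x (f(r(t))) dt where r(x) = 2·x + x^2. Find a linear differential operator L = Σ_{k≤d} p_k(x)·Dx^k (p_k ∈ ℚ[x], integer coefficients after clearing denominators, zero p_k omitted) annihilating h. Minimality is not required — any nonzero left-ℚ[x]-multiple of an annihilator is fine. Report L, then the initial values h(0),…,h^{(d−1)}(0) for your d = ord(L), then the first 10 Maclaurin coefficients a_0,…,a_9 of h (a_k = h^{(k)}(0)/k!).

L = (-1 + 8·x + 16·x^2 + 12·x^3 + 3·x^4)·Dx^2 + (1 + x + 4·x^2 + 8·x^3 + 5·x^4 + x^5)·Dx^3  (order 3).
h: a_k = 0, 0, -1, -1/3, 2/3, 4/5, -11/15, -47/21, 2/7, 56/9, …
ICs: h(0) = 0, h′(0) = 0, h′′(0) = -2.

f: a_k = 0, -1, 0, 1/3, 0, -1/5, 0, 1/7, 0, -1/9, …
h₀=f(r): pull back L_f along r ⇒ L₀.
h=∫₀ˣh₀: take L = L₀·Dx.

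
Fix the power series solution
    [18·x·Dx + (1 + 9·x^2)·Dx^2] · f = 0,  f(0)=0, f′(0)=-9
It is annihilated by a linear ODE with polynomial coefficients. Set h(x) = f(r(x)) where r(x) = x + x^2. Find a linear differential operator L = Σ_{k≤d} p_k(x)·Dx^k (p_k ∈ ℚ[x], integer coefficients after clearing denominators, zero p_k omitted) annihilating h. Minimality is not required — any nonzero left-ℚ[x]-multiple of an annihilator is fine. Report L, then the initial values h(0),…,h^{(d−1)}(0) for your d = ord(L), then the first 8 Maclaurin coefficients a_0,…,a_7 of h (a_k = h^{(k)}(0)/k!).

f: a_k = 0, -9, 0, 27, 0, -729/5, 0, 6561/7, …
f∘r: x↦r, Dx↦Dx/r' in L_f ⇒ L₀.
L = (-2 + 18·x + 72·x^2 + 108·x^3 + 54·x^4)·Dx + (1 + 2·x + 9·x^2 + 36·x^3 + 45·x^4 + 18·x^5)·Dx^2  (order 2).
h: a_k = 0, -9, -9, 27, 81, -324/5, -702, -3645/7, …
ICs: h(0) = 0, h′(0) = -9.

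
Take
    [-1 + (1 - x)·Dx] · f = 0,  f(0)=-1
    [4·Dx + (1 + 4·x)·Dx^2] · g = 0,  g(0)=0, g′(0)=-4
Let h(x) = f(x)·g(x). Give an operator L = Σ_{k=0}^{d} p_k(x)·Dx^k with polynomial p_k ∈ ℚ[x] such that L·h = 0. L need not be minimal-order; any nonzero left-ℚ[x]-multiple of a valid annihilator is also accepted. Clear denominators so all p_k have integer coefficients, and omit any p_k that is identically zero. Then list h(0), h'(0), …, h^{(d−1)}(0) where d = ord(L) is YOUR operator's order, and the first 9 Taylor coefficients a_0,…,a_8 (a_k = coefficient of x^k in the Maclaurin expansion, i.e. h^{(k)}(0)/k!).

f: a_k = -1, -1, -1, -1, -1, -1, -1, -1, -1, …
g: a_k = 0, -4, 8, -64/3, 64, -1024/5, 2048/3, -16384/7, 8192, …
f·g: L₀ = L_f ⊗_s L_g, ord ≤ 1·2.
L = 4 + (-2 + 12·x)·Dx + (-1 - 3·x + 4·x^2)·Dx^2  (order 2).
h: a_k = 0, 4, -4, 52/3, -140/3, 2372/15, -7868/15, 190684/105, -669476/105, …
ICs: h(0) = 0, h′(0) = 4.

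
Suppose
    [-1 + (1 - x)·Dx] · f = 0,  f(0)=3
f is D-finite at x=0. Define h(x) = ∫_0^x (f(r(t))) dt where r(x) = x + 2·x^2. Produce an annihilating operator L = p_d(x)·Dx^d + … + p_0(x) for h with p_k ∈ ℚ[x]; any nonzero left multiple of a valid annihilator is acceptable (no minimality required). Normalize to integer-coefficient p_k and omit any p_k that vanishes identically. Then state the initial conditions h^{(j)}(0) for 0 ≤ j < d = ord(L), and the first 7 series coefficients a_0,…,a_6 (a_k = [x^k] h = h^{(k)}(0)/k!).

f: a_k = 3, 3, 3, 3, 3, 3, 3, …
Substitute x→r, Dx→(1/r')Dx; clear ⇒ L₀.
h=∫₀ˣh₀: take L = L₀·Dx.
L = (1 + 4·x)·Dx + (-1 + x + 2·x^2)·Dx^2  (order 2).
h: a_k = 0, 3, 3/2, 3, 15/4, 33/5, 21/2, …
ICs: h(0) = 0, h′(0) = 3.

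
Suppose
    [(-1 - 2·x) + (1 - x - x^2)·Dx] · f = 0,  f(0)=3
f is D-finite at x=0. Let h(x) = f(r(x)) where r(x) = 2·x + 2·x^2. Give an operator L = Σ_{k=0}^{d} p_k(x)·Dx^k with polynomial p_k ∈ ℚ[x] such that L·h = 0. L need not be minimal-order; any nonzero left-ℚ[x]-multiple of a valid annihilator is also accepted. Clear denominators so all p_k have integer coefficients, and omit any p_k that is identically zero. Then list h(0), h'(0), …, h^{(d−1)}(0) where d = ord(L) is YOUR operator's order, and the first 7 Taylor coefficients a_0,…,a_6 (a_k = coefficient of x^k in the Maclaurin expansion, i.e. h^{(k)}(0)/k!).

L = (2 + 12·x + 24·x^2 + 16·x^3) + (-1 + 2·x + 6·x^2 + 8·x^3 + 4·x^4)·Dx  (order 1).
h: a_k = 3, 6, 30, 120, 480, 1944, 7848, …
ICs: h(0) = 3.

f: a_k = 3, 3, 6, 9, 15, 24, 39, …
Substitute x→r, Dx→(1/r')Dx; clear ⇒ L₀.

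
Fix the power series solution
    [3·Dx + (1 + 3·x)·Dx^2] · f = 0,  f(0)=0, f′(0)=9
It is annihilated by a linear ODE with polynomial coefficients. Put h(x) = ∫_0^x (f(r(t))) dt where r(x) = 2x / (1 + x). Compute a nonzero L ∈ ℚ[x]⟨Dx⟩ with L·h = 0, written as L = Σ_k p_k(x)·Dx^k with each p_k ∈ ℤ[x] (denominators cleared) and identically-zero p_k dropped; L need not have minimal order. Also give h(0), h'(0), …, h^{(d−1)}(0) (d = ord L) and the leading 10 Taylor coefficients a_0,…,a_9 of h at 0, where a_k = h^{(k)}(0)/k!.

f: a_k = 0, 9, -27/2, 27, -243/4, 729/5, -729/2, 6561/7, -19683/8, 6561, …
h₀=f(r): pull back L_f along r ⇒ L₀.
Integrate: L := L₀·Dx.
L = (8 + 14·x)·Dx^2 + (1 + 8·x + 7·x^2)·Dx^3  (order 3).
h: a_k = 0, 0, 9, -24, 171/2, -360, 8403/5, -58824/7, 1235313/28, -240200, …
ICs: h(0) = 0, h′(0) = 0, h′′(0) = 18.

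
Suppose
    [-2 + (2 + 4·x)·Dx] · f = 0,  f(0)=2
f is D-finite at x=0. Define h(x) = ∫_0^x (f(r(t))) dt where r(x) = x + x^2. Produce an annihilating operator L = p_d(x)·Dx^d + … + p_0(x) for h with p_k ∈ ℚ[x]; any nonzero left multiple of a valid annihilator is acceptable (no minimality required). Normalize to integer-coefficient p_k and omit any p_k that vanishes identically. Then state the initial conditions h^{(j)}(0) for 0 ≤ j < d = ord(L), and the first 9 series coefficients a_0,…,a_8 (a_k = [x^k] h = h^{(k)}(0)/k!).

f: a_k = 2, 2, -1, 1, -5/4, 7/4, -21/8, 33/8, -429/64, …
f∘r: x↦r, Dx↦Dx/r' in L_f ⇒ L₀.
h=∫₀ˣh₀: take L = L₀·Dx.
L = (-1 - 2·x)·Dx + (1 + 2·x + 2·x^2)·Dx^2  (order 2).
h: a_k = 0, 2, 1, 1/3, -1/4, 3/20, -1/24, -3/56, 7/64, …
ICs: h(0) = 0, h′(0) = 2.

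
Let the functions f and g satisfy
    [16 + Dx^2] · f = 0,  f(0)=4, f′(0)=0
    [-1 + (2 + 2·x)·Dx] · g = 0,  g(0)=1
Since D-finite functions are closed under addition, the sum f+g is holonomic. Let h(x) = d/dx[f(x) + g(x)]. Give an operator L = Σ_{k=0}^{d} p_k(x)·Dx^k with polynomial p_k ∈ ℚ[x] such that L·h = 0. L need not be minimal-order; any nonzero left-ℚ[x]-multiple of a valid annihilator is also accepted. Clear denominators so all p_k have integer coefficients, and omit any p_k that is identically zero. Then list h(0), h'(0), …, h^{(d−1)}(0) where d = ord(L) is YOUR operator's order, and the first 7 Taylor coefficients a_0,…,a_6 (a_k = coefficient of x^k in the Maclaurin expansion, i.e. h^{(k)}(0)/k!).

L = (-1264 - 2048·x - 1024·x^2) + (-2144 - 6240·x - 6144·x^2 - 2048·x^3)·Dx + (-79 - 128·x - 64·x^2)·Dx^2 + (-134 - 390·x - 384·x^2 - 128·x^3)·Dx^3  (order 3).
h: a_k = 1/2, -257/4, 3/16, 16369/96, 35/256, -1049521/7680, 231/2048, …
ICs: h(0) = 1/2, h′(0) = -257/4, h′′(0) = 3/8.

f: a_k = 4, 0, -32, 0, 128/3, 0, -1024/45, …
g: a_k = 1, 1/2, -1/8, 1/16, -5/128, 7/256, -21/1024, …
h₀=f+g: left-lcm gives L₀, ord ≤ 3.
h₀' ⇒ L via d/dx closure of L₀.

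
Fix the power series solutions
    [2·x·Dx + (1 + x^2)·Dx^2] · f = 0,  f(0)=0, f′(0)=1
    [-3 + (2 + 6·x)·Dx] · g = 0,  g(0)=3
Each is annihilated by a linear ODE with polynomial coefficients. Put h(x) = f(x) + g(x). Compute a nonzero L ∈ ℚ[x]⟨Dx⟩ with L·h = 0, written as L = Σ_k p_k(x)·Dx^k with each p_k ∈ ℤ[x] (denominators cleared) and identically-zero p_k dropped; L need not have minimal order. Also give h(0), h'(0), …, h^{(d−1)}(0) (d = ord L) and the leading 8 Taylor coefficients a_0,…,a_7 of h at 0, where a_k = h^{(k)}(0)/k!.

f: a_k = 0, 1, 0, -1/3, 0, 1/5, 0, -1/7, …
g: a_k = 3, 9/2, -27/8, 81/16, -1215/128, 5103/256, -45927/1024, 216513/2048, …
Sum ⇒ L₀ = lclm(L_f,L_g) in ℚ(x)⟨Dx⟩.
L = (-12 - 90·x + 36·x^2 + 54·x^3)·Dx + (-35 - 48·x - 102·x^2 + 144·x^3 + 189·x^4)·Dx^2 + (-6 - 10·x + 36·x^2 + 44·x^3 + 42·x^4 + 54·x^5)·Dx^3  (order 3).
h: a_k = 3, 11/2, -27/8, 227/48, -1215/128, 25771/1280, -45927/1024, 1513543/14336, …
ICs: h(0) = 3, h′(0) = 11/2, h′′(0) = -27/4.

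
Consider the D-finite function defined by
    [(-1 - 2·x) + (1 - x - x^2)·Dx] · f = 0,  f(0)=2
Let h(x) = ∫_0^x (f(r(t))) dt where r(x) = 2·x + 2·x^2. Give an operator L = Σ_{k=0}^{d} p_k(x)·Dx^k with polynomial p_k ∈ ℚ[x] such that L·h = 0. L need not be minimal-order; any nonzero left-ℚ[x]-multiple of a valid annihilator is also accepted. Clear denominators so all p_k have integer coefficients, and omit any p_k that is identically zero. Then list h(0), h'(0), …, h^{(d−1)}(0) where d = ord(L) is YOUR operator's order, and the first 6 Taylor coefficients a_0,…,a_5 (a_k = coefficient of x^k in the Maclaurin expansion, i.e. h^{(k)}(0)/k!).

f: a_k = 2, 2, 4, 6, 10, 16, …
f∘r: x↦r, Dx↦Dx/r' in L_f ⇒ L₀.
h=∫₀ˣh₀: take L = L₀·Dx.
L = (2 + 12·x + 24·x^2 + 16·x^3)·Dx + (-1 + 2·x + 6·x^2 + 8·x^3 + 4·x^4)·Dx^2  (order 2).
h: a_k = 0, 2, 2, 20/3, 20, 64, …
ICs: h(0) = 0, h′(0) = 2.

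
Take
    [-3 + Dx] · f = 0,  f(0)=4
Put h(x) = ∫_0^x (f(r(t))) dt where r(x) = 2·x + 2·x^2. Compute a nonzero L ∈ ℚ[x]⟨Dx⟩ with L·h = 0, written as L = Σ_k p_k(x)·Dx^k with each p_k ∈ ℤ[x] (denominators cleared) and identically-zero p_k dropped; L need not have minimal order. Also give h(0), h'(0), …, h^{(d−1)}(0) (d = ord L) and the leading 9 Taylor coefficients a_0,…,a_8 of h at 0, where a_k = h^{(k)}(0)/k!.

f: a_k = 4, 12, 18, 18, 27/2, 81/10, 81/20, 243/140, 729/1120, …
f∘r: x↦r, Dx↦Dx/r' in L_f ⇒ L₀.
h=∫h₀ ⇒ L = L₀·Dx.
L = (-6 - 12·x)·Dx + Dx^2  (order 2).
h: a_k = 0, 4, 12, 32, 72, 144, 1296/5, 14976/35, 22896/35, …
ICs: h(0) = 0, h′(0) = 4.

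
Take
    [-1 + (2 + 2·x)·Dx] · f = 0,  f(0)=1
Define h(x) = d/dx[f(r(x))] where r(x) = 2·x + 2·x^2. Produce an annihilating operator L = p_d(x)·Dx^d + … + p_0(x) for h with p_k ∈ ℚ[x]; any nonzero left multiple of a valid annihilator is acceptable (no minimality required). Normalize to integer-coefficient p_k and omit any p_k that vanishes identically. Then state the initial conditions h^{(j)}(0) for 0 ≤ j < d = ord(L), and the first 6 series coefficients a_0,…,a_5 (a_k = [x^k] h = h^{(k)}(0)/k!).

f: a_k = 1, 1/2, -1/8, 1/16, -5/128, 7/256, …
h₀=f(r): pull back L_f along r ⇒ L₀.
h=h₀': d/dx-closure on L₀ ⇒ L.
L = 1 + (-1 - 4·x - 6·x^2 - 4·x^3)·Dx  (order 1).
h: a_k = 1, 1, -3/2, 3/2, -5/8, -9/8, …
ICs: h(0) = 1.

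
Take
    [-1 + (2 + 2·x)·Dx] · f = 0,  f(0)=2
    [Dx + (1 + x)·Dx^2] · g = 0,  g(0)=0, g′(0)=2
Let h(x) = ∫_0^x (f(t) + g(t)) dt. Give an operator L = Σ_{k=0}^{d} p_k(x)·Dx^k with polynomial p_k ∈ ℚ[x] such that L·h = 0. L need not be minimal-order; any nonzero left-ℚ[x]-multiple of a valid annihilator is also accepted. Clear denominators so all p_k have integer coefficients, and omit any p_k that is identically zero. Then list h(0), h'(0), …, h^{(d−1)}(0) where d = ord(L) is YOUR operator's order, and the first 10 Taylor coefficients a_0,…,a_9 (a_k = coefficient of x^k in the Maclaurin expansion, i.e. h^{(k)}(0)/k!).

f: a_k = 2, 1, -1/4, 1/8, -5/64, 7/128, -21/512, 33/1024, -429/16384, 715/32768, …
g: a_k = 0, 2, -1, 2/3, -1/2, 2/5, -1/3, 2/7, -1/4, 2/9, …
Weyl lclm of L_f,L_g ⇒ L₀ (ord ≤ 3).
h=∫h₀ ⇒ L = L₀·Dx.
L = Dx^2 + (5 + 5·x)·Dx^3 + (2 + 4·x + 2·x^2)·Dx^4  (order 4).
h: a_k = 0, 2, 3/2, -5/12, 19/96, -37/320, 97/1280, -575/10752, 2279/57344, -4525/147456, …
ICs: h(0) = 0, h′(0) = 2, h′′(0) = 3, h′′′(0) = -5/2.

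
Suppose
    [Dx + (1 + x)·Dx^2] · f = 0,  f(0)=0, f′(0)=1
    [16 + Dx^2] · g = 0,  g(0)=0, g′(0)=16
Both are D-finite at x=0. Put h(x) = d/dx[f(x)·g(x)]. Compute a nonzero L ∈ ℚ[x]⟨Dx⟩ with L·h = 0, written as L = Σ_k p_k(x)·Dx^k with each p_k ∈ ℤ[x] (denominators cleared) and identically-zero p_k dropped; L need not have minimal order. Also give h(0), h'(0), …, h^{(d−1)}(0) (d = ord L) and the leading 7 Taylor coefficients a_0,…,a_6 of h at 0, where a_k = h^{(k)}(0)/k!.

L = (96160 + 647168·x + 1757184·x^2 + 2482176·x^3 + 1931264·x^4 + 786432·x^5 + 131072·x^6) + (13728 + 74144·x + 156160·x^2 + 161280·x^3 + 81920·x^4 + 16384·x^5)·Dx + (13546 + 87008·x + 228848·x^2 + 316416·x^3 + 242944·x^4 + 98304·x^5 + 16384·x^6)·Dx^2 + (858 + 4634·x + 9760·x^2 + 10080·x^3 + 5120·x^4 + 1024·x^5)·Dx^3 + (471 + 2910·x + 7439·x^2 + 10080·x^3 + 7640·x^4 + 3072·x^5 + 512·x^6)·Dx^4  (order 4).
h: a_k = 0, 32, -24, -448/3, 260/3, 416/3, -952/15, …
ICs: h(0) = 0, h′(0) = 32, h′′(0) = -48, h′′′(0) = -896.

f: a_k = 0, 1, -1/2, 1/3, -1/4, 1/5, -1/6, …
g: a_k = 0, 16, 0, -128/3, 0, 512/15, 0, …
Product ⇒ symmetric product L₀, ord ≤ 4.
Derive L from L₀ (diff closure).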